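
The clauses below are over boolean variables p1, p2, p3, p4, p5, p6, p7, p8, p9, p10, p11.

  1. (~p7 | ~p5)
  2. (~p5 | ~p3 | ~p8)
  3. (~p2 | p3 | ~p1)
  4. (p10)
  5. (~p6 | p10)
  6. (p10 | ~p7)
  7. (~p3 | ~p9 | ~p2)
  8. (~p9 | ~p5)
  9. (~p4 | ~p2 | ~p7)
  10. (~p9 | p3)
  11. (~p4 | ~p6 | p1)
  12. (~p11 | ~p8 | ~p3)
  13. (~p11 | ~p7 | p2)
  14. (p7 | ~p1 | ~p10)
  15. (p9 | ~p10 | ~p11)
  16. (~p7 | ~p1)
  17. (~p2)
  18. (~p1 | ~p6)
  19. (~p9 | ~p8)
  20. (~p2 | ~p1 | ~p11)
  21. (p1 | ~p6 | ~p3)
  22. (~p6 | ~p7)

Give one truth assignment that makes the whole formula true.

(p10) is a unit clause, so p10 = True.
Unit propagation: (~p2) forces p2 = False.
p4 occurs only negated in the remaining clauses — set p4 = False.
p5 occurs only negated in the remaining clauses — set p5 = False.
Branch on p1: take p1 = False.
For the remaining variables, p3 = True, p6 = False, p7 = False, p8 = False, p9 = True, p11 = True works.
Check each clause:
  1. (~p7 | ~p5) — ~p7 is true.
  2. (~p5 | ~p8 | ~p3) — ~p8 is true.
  3. (~p1 | ~p2 | p3) — p3 is true.
  4. (p10) — p10 is true.
  5. (~p6 | p10) — p10 is true.
  6. (~p7 | p10) — ~p7 is true.
  7. (~p3 | ~p2 | ~p9) — ~p2 is true.
  8. (~p5 | ~p9) — ~p5 is true.
  9. (~p7 | ~p4 | ~p2) — ~p7 is true.
  10. (p3 | ~p9) — p3 is true.
  11. (~p4 | ~p6 | p1) — ~p6 is true.
  12. (~p8 | ~p3 | ~p11) — ~p8 is true.
  13. (p2 | ~p11 | ~p7) — ~p7 is true.
  14. (~p10 | p7 | ~p1) — ~p1 is true.
  15. (~p11 | p9 | ~p10) — p9 is true.
  16. (~p1 | ~p7) — ~p7 is true.
  17. (~p2) — ~p2 is true.
  18. (~p1 | ~p6) — ~p6 is true.
  19. (~p8 | ~p9) — ~p8 is true.
  20. (~p2 | ~p11 | ~p1) — ~p2 is true.
  21. (p1 | ~p6 | ~p3) — ~p6 is true.
  22. (~p7 | ~p6) — ~p7 is true.

p1=0  p2=0  p3=1  p4=0  p5=0  p6=0  p7=0  p8=0  p9=1  p10=1  p11=1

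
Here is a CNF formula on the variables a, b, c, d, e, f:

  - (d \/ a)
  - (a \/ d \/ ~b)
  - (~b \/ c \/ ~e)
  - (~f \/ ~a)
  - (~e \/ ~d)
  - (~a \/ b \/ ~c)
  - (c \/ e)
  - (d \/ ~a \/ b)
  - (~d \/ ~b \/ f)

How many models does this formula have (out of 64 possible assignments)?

5

Satisfying assignments:
  a=F b=F c=T d=T e=F f=F
  a=F b=F c=T d=T e=F f=T
  a=F b=T c=T d=T e=F f=T
  a=T b=T c=T d=F e=F f=F
  a=T b=T c=T d=F e=T f=F
Count: 5.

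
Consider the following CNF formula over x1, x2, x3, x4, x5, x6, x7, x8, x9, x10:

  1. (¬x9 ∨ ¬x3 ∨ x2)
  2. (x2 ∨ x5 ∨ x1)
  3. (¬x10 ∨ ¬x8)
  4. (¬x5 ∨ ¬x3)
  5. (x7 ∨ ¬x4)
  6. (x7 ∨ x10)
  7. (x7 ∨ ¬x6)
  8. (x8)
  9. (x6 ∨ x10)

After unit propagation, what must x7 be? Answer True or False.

(x8) stands alone — x8 = True.
From (¬x8 ∨ ¬x10) and x8 = True: x10 = False.
From (x10 ∨ x7) and x10 = False: x7 = True.

True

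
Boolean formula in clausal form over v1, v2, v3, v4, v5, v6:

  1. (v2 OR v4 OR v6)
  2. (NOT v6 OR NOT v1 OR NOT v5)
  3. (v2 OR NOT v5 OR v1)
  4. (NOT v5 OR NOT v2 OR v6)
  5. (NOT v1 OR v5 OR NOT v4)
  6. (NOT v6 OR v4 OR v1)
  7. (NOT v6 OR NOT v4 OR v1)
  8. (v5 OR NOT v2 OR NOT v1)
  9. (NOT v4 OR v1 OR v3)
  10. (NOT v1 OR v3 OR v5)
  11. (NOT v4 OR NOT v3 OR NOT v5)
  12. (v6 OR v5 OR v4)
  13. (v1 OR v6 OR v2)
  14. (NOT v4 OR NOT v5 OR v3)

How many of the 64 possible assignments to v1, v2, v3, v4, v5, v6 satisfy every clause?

2

Satisfying assignments:
  v1=0 v2=1 v3=1 v4=1 v5=0 v6=0
  v1=1 v2=0 v3=1 v4=0 v5=0 v6=1
Count: 2.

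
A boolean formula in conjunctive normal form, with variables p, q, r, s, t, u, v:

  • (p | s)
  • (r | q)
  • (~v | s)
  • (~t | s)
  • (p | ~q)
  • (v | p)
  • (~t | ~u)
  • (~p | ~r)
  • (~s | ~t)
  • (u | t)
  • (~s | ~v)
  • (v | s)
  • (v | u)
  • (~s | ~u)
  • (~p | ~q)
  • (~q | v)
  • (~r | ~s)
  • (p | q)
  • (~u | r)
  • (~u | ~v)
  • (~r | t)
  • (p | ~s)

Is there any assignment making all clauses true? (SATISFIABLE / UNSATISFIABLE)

s = True:
  propagation gives t=False, u=True; an empty clause results — contradiction.
s = False:
  propagation gives p=True, v=False; an empty clause results — contradiction.
Every branch closes, so no satisfying assignment exists.

UNSATISFIABLE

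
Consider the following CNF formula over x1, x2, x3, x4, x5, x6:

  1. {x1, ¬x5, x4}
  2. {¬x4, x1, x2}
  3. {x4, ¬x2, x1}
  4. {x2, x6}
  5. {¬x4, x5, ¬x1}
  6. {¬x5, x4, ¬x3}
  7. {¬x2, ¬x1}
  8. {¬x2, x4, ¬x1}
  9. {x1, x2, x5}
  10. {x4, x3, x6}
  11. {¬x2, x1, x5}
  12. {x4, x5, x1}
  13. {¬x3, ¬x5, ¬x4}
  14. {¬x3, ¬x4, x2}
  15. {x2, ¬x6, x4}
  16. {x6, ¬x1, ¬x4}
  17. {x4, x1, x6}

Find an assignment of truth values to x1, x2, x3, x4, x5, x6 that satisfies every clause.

Set x1 = True and propagate.
  then x2 is forced to False.
  then x6 is forced to True.
  then x4 is forced to True.
  then x5 is forced to True.
  then x3 is forced to False.
Every clause has at least one true literal under this assignment.
Check each clause:
  1. {¬x5, x1, x4} — x1 is true.
  2. {x2, x1, ¬x4} — x1 is true.
  3. {¬x2, x1, x4} — x1 is true.
  4. {x2, x6} — x6 is true.
  5. {¬x4, x5, ¬x1} — x5 is true.
  6. {¬x3, x4, ¬x5} — x4 is true.
  7. {¬x1, ¬x2} — ¬x2 is true.
  8. {¬x2, x4, ¬x1} — x4 is true.
  9. {x2, x1, x5} — x1 is true.
  10. {x6, x4, x3} — x4 is true.
  11. {x5, ¬x2, x1} — x1 is true.
  12. {x1, x4, x5} — x1 is true.
  13. {¬x5, ¬x3, ¬x4} — ¬x3 is true.
  14. {¬x4, x2, ¬x3} — ¬x3 is true.
  15. {¬x6, x4, x2} — x4 is true.
  16. {¬x4, x6, ¬x1} — x6 is true.
  17. {x1, x4, x6} — x1 is true.

x1 = 1  x2 = 0  x3 = 0  x4 = 1  x5 = 1  x6 = 1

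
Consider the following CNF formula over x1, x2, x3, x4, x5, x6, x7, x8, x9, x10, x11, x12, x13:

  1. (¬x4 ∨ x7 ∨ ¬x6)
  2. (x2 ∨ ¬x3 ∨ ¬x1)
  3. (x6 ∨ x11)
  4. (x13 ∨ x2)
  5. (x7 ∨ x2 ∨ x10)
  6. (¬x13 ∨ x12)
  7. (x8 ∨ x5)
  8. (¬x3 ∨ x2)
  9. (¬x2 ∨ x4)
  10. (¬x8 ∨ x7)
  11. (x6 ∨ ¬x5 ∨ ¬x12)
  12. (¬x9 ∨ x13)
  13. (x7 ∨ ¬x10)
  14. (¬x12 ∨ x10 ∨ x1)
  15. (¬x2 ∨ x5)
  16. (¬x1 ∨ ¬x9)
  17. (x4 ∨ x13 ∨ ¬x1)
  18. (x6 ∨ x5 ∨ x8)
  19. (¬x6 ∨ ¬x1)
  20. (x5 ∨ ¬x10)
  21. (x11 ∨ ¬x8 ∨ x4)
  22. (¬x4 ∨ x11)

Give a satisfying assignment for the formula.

x1 = 1, x2 = 1, x3 = 0, x4 = 1, x5 = 1, x6 = 0, x7 = 0, x8 = 0, x9 = 0, x10 = 0, x11 = 1, x12 = 0, x13 = 0

Check each clause:
  1. (x7 ∨ ¬x6 ∨ ¬x4) — ¬x6 is true.
  2. (x2 ∨ ¬x3 ∨ ¬x1) — x2 is true.
  3. (x6 ∨ x11) — x11 is true.
  4. (x2 ∨ x13) — x2 is true.
  5. (x2 ∨ x10 ∨ x7) — x2 is true.
  6. (¬x13 ∨ x12) — ¬x13 is true.
  7. (x8 ∨ x5) — x5 is true.
  8. (x2 ∨ ¬x3) — x2 is true.
  9. (x4 ∨ ¬x2) — x4 is true.
  10. (x7 ∨ ¬x8) — ¬x8 is true.
  11. (¬x12 ∨ x6 ∨ ¬x5) — ¬x12 is true.
  12. (¬x9 ∨ x13) — ¬x9 is true.
  13. (¬x10 ∨ x7) — ¬x10 is true.
  14. (x10 ∨ x1 ∨ ¬x12) — x1 is true.
  15. (¬x2 ∨ x5) — x5 is true.
  16. (¬x1 ∨ ¬x9) — ¬x9 is true.
  17. (x13 ∨ x4 ∨ ¬x1) — x4 is true.
  18. (x6 ∨ x5 ∨ x8) — x5 is true.
  19. (¬x6 ∨ ¬x1) — ¬x6 is true.
  20. (x5 ∨ ¬x10) — x5 is true.
  21. (x11 ∨ x4 ∨ ¬x8) — ¬x8 is true.
  22. (x11 ∨ ¬x4) — x11 is true.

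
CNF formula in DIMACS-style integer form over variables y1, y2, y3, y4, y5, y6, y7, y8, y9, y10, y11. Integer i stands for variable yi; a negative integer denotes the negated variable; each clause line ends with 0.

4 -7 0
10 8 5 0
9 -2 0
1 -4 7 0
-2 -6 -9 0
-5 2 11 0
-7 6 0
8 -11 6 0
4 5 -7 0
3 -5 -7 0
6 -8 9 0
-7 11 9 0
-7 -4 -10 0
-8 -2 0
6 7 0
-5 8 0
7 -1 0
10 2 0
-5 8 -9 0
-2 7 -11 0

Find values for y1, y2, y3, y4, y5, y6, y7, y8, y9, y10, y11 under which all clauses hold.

y1=False, y2=False, y3=False, y4=False, y5=False, y6=True, y7=False, y8=True, y9=True, y10=True, y11=True

Check each clause:
  1. {¬y7, y4} — ¬y7 is true.
  2. {y10, y8, y5} — y8 is true.
  3. {y9, ¬y2} — y9 is true.
  4. {¬y4, y7, y1} — ¬y4 is true.
  5. {¬y9, ¬y6, ¬y2} — ¬y2 is true.
  6. {y11, y2, ¬y5} — y11 is true.
  7. {y6, ¬y7} — ¬y7 is true.
  8. {y6, ¬y11, y8} — y8 is true.
  9. {¬y7, y5, y4} — ¬y7 is true.
  10. {¬y7, y3, ¬y5} — ¬y7 is true.
  11. {y6, ¬y8, y9} — y9 is true.
  12. {¬y7, y9, y11} — ¬y7 is true.
  13. {¬y10, ¬y4, ¬y7} — ¬y7 is true.
  14. {¬y8, ¬y2} — ¬y2 is true.
  15. {y7, y6} — y6 is true.
  16. {y8, ¬y5} — y8 is true.
  17. {y7, ¬y1} — ¬y1 is true.
  18. {y10, y2} — y10 is true.
  19. {¬y5, y8, ¬y9} — y8 is true.
  20. {y7, ¬y2, ¬y11} — ¬y2 is true.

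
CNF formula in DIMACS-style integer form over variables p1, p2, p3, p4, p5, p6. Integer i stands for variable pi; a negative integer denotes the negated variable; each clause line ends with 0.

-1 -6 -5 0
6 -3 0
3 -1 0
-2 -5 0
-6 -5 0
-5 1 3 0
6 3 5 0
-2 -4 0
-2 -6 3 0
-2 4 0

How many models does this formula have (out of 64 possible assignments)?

6

The models are:
  p1=0 p2=0 p3=0 p4=0 p5=0 p6=1
  p1=0 p2=0 p3=0 p4=1 p5=0 p6=1
  p1=0 p2=0 p3=1 p4=0 p5=0 p6=1
  p1=0 p2=0 p3=1 p4=1 p5=0 p6=1
  p1=1 p2=0 p3=1 p4=0 p5=0 p6=1
  p1=1 p2=0 p3=1 p4=1 p5=0 p6=1
That's 6 in total.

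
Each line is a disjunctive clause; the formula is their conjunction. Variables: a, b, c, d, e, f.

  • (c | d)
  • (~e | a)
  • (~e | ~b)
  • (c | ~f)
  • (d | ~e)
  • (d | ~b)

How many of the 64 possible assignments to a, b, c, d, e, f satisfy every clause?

19

Split on d, then e.
  d=T, e=T: remaining (a,b,c,f) ∈ {(T,F,F,F); (T,F,T,F); (T,F,T,T)} — 3.
  d=T, e=F: a, b free; 3 ways for (c,f) × 2^2 = 12.
  d=F, e=T: a clause becomes empty — 0.
  d=F, e=F: remaining (a,b,c,f) ∈ {(F,F,T,F); (F,F,T,T); (T,F,T,F); (T,F,T,T)} — 4.
Total: 3 + 12 + 0 + 4 = 19.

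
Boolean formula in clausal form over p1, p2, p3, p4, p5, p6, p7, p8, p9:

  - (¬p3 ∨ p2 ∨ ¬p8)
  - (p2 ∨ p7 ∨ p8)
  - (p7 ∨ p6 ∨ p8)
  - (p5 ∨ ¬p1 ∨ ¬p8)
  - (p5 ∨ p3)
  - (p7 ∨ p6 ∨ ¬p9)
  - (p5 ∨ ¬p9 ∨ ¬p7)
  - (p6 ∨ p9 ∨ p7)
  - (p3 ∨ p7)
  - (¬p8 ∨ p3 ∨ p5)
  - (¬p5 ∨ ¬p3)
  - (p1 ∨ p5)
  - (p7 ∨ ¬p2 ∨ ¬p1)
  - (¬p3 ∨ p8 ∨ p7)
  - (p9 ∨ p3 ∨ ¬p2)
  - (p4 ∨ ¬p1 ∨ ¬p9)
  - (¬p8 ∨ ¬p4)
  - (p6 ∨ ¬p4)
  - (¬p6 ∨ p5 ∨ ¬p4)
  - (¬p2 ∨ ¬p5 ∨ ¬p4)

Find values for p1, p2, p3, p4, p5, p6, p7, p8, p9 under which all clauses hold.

p1=F  p2=T  p3=F  p4=F  p5=T  p6=T  p7=T  p8=F  p9=T

Branch on p1: take p1 = False.
  then p5 is forced to True.
  then p3 is forced to False.
  then p7 is forced to True.
Try p2 = True.
  then p9 is forced to True.
  then p4 is forced to False.
p6, p8 are now unconstrained; take p6 = True, p8 = False.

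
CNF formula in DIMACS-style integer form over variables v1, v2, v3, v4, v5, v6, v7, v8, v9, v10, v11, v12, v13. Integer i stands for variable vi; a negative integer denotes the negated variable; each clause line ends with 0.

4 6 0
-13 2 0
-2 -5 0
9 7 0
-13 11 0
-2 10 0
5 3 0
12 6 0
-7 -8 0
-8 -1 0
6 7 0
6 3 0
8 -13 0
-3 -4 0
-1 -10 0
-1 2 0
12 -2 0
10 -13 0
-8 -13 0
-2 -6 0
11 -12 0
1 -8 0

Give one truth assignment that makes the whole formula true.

v9 occurs only positively in the remaining clauses — set v9 = True.
Pure literal: v11 appears only positively; assign v11 = True.
Try v1 = False.
  then v8 is forced to False.
  then v13 is forced to False.
The remaining clauses are satisfied by v2 = False, v3 = True, v4 = False, v5 = False, v6 = True, v7 = True, v10 = True, v12 = False.
Every clause has at least one true literal under this assignment.

v1=0  v2=0  v3=1  v4=0  v5=0  v6=1  v7=1  v8=0  v9=1  v10=1  v11=1  v12=0  v13=0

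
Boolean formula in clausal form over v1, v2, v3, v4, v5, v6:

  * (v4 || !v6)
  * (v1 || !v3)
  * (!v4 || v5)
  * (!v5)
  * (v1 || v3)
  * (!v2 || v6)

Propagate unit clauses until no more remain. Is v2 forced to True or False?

False

(!v5) is a unit clause: v5 = False.
(!v4 || v5): since v5 = False, the clause reduces to (!v4). v4 = False.
(v4 || !v6) with v4 = False leaves only !v6, so v6 = False.
In (!v2 || v6), v6 is now false; !v2 must hold, so v2 = False.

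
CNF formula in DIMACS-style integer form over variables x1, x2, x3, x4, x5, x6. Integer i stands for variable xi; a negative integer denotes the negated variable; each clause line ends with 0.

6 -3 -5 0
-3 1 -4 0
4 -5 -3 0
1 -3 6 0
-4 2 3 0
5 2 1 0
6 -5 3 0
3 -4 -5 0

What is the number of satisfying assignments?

Case analysis on x3 and x5:
  x3=1, x5=1: remaining (x1,x2,x4,x6) ∈ {(1,0,1,1); (1,1,1,1)} — 2.
  x3=1, x5=0: 9 of the 16 assignments to (x1,x2,x4,x6) work.
  x3=0, x5=1: remaining (x1,x2,x4,x6) ∈ {(0,0,0,1); (0,1,0,1); (1,0,0,1); (1,1,0,1)} — 4.
  x3=0, x5=0: x6 free; 5 ways for (x1,x2,x4) × 2^1 = 10.
Total: 2 + 9 + 4 + 10 = 25.

25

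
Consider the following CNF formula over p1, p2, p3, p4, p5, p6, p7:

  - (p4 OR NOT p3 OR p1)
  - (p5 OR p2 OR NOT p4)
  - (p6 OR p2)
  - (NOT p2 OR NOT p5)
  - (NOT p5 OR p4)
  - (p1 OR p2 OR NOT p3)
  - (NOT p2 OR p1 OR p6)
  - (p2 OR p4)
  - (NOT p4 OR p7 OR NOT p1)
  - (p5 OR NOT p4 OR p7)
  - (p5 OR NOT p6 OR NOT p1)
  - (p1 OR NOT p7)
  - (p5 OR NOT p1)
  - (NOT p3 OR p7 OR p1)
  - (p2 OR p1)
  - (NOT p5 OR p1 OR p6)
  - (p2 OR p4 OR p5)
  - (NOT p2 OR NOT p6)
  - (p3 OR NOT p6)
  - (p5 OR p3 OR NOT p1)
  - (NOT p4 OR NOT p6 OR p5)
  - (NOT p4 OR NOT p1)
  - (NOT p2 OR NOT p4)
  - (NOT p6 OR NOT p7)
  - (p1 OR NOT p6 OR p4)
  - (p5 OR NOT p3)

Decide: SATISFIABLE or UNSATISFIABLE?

p1 = True:
  propagation gives p5=True, p2=False, p6=True, p4=True; an empty clause results — contradiction.
p1 = False:
  propagation gives p7=False, p3=False, p2=True, p5=False; an empty clause results — contradiction.
Every branch closes, so no satisfying assignment exists.

UNSATISFIABLE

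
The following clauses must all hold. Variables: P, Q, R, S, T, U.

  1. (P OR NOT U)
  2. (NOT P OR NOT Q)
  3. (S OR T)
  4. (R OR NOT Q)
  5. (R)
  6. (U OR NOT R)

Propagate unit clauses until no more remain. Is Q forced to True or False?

Unit clause (R) sets R = True.
From (NOT R OR U) and R = True: U = True.
In (P OR NOT U), NOT U is now false; P must hold, so P = True.
(NOT Q OR NOT P) with P = True leaves only NOT Q, so Q = False.

False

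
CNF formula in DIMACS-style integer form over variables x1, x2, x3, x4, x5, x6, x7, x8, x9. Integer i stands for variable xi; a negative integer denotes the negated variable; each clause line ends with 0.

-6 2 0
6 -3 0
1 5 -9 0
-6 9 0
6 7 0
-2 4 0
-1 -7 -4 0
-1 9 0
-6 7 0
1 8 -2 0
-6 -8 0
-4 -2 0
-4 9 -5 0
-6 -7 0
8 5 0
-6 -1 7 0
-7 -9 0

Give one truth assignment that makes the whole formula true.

x1 = False, x2 = False, x3 = False, x4 = False, x5 = False, x6 = False, x7 = True, x8 = True, x9 = False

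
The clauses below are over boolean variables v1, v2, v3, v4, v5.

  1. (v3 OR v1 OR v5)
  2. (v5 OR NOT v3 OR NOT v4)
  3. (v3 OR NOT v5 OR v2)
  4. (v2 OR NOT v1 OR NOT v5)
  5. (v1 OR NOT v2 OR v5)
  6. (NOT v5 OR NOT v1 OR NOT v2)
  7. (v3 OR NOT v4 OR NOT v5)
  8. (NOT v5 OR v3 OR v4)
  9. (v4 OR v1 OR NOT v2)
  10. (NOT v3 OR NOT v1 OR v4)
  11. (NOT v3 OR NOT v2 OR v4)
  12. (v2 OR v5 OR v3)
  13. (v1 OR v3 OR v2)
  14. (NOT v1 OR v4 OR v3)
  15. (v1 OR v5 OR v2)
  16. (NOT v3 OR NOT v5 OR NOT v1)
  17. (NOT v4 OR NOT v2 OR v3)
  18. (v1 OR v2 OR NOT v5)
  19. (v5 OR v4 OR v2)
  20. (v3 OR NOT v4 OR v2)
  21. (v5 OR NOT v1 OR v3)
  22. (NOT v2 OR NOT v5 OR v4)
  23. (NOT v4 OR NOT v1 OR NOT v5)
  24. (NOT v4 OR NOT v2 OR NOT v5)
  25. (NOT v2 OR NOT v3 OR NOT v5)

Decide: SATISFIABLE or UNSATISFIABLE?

UNSATISFIABLE

v5 = True:
  v2 = True:
    propagation gives v1=False, v4=True; an empty clause results — contradiction.
  v2 = False:
    propagation gives v3=True, v1=False; an empty clause results — contradiction.
v5 = False:
  v3 = True:
    propagation gives v4=False, v1=False, v2=False; an empty clause results — contradiction.
  v3 = False:
    propagation gives v1=True; an empty clause results — contradiction.
Every branch closes, so no satisfying assignment exists.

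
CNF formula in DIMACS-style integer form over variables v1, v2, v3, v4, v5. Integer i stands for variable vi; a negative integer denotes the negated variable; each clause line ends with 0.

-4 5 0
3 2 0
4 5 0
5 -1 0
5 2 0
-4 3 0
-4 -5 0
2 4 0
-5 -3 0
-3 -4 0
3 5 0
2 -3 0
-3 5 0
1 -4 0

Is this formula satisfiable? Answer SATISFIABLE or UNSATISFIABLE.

SATISFIABLE

Pure literal: v2 appears only positively; assign v2 = True.
Try v1 = True.
  then v5 is forced to True.
  then v4 is forced to False.
  then v3 is forced to False.
So v1 = T, v2 = T, v3 = F, v4 = F, v5 = T is a satisfying assignment.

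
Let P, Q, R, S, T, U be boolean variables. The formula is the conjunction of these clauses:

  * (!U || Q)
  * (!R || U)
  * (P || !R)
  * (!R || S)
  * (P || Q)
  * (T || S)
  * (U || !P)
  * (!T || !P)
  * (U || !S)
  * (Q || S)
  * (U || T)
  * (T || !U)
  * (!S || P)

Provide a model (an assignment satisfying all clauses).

P=F  Q=T  R=F  S=F  T=T  U=T

Check each clause:
  1. (Q || !U) — Q is true.
  2. (U || !R) — !R is true.
  3. (!R || P) — !R is true.
  4. (S || !R) — !R is true.
  5. (P || Q) — Q is true.
  6. (S || T) — T is true.
  7. (!P || U) — !P is true.
  8. (!T || !P) — !P is true.
  9. (!S || U) — !S is true.
  10. (S || Q) — Q is true.
  11. (U || T) — T is true.
  12. (T || !U) — T is true.
  13. (P || !S) — !S is true.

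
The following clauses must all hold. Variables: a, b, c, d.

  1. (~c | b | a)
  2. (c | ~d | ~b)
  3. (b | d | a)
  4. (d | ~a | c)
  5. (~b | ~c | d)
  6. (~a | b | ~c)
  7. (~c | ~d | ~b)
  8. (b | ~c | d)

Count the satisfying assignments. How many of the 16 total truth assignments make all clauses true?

3

The models are:
  a=0 b=0 c=0 d=1
  a=0 b=1 c=0 d=0
  a=1 b=0 c=0 d=1
That's 3 in total.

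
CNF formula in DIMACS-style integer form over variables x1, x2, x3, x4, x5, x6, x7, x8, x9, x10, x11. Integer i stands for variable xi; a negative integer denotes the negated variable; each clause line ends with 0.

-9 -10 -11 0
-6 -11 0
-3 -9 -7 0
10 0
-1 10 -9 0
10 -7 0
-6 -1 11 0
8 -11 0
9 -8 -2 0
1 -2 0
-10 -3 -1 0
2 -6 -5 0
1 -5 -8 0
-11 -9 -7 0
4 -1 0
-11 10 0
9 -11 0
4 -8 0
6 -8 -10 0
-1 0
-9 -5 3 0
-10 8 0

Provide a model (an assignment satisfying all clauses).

x1=0, x2=0, x3=0, x4=1, x5=0, x6=1, x7=1, x8=1, x9=1, x10=1, x11=0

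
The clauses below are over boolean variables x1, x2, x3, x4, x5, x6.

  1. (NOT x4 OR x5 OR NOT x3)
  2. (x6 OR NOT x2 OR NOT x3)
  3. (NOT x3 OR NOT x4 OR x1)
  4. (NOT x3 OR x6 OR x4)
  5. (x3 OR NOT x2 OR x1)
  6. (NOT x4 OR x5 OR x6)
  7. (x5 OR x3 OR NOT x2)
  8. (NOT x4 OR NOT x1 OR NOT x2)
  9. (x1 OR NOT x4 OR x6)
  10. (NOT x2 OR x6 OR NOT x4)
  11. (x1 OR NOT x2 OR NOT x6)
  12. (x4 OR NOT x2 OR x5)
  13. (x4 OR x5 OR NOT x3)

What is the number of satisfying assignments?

Split on x4, then x2.
  x4=T, x2=T: a clause becomes empty — 0.
  x4=T, x2=F: 7 of the 16 assignments to (x1,x3,x5,x6) work.
  x4=F, x2=T: remaining (x1,x3,x5,x6) ∈ {(T,F,T,F); (T,F,T,T); (T,T,T,T)} — 3.
  x4=F, x2=F: x1 free; 5 ways for (x3,x5,x6) × 2^1 = 10.
Total: 0 + 7 + 3 + 10 = 20.

20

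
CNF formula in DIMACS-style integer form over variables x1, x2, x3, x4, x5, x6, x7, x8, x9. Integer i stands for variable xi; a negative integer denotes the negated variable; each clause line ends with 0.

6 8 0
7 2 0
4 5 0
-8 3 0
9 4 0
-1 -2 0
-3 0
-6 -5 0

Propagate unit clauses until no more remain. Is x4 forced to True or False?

(~x3) is a unit clause: x3 = False.
In (x3 \/ ~x8), x3 is now false; ~x8 must hold, so x8 = False.
(x6 \/ x8): since x8 = False, the clause reduces to (x6). x6 = True.
From (~x6 \/ ~x5) and x6 = True: x5 = False.
From (x5 \/ x4) and x5 = False: x4 = True.

True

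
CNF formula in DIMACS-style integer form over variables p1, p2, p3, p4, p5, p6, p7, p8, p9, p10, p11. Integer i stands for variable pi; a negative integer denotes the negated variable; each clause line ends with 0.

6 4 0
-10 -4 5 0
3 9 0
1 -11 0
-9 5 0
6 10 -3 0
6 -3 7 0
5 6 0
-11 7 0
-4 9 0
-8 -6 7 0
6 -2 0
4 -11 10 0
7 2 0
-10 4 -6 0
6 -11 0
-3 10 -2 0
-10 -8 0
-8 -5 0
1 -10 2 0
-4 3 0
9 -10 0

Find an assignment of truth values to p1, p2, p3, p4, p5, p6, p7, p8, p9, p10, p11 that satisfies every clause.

p1 = T  p2 = F  p3 = T  p4 = F  p5 = T  p6 = T  p7 = T  p8 = F  p9 = T  p10 = F  p11 = F

Pure literal: p1 appears only positively; assign p1 = True.
Pure literal: p7 appears only positively; assign p7 = True.
Set p2 = False and propagate.
Set p3 = True and propagate.
For the remaining variables, p4 = False, p5 = True, p6 = True, p8 = False, p9 = True, p10 = False, p11 = False works.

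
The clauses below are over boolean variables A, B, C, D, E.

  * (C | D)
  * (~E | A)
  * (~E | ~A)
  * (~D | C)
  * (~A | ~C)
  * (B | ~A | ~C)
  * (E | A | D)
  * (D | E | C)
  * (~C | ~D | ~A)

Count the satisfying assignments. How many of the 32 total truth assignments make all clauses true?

The models are:
  A=0 B=0 C=1 D=1 E=0
  A=0 B=1 C=1 D=1 E=0
That's 2 in total.

2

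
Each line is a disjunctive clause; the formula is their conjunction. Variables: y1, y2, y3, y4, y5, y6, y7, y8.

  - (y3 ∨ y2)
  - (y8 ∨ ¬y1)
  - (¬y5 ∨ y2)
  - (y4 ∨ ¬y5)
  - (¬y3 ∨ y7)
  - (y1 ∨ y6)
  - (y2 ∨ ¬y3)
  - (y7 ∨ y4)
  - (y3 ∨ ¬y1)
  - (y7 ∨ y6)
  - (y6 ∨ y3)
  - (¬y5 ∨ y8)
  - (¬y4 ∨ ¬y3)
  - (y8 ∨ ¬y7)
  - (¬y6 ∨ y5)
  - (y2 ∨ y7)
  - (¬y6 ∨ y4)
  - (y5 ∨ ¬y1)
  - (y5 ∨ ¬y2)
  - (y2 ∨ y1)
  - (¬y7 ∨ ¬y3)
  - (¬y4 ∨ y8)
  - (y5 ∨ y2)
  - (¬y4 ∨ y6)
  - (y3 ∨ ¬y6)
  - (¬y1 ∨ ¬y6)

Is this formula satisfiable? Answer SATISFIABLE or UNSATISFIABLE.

UNSATISFIABLE

y3 = True:
  propagation gives y7=True; an empty clause results — contradiction.
y3 = False:
  propagation gives y2=True, y1=False, y6=True; an empty clause results — contradiction.
Every branch closes, so no satisfying assignment exists.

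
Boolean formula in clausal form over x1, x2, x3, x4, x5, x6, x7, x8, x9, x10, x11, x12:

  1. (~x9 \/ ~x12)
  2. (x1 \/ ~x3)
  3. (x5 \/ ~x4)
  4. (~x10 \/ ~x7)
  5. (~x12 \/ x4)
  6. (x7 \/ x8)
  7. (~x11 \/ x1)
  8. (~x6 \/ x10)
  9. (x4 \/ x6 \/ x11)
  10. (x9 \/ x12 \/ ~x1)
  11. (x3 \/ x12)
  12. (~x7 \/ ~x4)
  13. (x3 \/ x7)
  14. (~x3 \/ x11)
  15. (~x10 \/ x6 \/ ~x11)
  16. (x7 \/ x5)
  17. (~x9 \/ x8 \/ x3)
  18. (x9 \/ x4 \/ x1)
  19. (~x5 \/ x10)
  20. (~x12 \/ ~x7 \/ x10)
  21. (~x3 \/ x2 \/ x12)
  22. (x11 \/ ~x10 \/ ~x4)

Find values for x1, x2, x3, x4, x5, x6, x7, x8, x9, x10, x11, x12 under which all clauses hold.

x1=True  x2=False  x3=True  x4=True  x5=True  x6=True  x7=False  x8=True  x9=False  x10=True  x11=True  x12=True

x8 occurs only positively in the remaining clauses — set x8 = True.
Try x1 = True.
Branch on x2: take x2 = False.
The remaining clauses are satisfied by x3 = True, x4 = True, x5 = True, x6 = True, x7 = False, x9 = False, x10 = True, x11 = True, x12 = True.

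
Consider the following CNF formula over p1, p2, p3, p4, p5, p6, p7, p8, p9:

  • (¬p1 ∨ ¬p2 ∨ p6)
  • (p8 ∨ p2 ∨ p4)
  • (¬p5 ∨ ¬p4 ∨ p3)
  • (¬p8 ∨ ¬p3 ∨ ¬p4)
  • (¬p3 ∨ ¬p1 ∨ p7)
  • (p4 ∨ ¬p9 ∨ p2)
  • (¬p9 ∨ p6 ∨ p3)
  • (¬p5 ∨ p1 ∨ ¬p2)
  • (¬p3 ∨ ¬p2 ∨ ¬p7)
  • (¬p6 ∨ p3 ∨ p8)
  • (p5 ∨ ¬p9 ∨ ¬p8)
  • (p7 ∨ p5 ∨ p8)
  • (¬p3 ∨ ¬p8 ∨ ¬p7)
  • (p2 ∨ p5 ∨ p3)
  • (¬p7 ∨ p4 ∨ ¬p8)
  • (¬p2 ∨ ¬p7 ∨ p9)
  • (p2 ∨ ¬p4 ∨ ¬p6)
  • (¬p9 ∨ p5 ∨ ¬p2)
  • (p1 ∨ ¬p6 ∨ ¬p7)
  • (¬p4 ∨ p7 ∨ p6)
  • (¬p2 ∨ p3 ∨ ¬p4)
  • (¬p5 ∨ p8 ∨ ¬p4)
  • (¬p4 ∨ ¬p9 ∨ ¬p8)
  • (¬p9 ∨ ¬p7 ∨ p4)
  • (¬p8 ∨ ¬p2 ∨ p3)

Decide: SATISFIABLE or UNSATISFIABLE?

Try p1 = False.
Try p2 = False.
Set p3 = True and propagate.
For the remaining variables, p4 = True, p5 = False, p6 = False, p7 = True, p8 = False, p9 = True works.
Every clause has at least one true literal under this assignment.
So p1=F, p2=F, p3=T, p4=T, p5=F, p6=F, p7=T, p8=F, p9=T is a satisfying assignment.

SATISFIABLE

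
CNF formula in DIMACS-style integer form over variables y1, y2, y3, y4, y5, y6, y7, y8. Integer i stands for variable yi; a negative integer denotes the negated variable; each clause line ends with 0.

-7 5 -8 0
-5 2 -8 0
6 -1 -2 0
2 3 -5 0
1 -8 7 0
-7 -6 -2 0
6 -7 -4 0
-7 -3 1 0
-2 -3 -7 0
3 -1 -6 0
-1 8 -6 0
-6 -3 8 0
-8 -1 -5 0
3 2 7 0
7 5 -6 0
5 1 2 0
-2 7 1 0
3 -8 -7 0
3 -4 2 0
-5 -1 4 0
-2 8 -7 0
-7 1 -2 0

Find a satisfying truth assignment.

y1=True, y2=False, y3=True, y4=True, y5=False, y6=False, y7=False, y8=False

Try y1 = True.
Set y2 = False and propagate.
Branch on y3: take y3 = True.
For the remaining variables, y4 = True, y5 = False, y6 = False, y7 = False, y8 = False works.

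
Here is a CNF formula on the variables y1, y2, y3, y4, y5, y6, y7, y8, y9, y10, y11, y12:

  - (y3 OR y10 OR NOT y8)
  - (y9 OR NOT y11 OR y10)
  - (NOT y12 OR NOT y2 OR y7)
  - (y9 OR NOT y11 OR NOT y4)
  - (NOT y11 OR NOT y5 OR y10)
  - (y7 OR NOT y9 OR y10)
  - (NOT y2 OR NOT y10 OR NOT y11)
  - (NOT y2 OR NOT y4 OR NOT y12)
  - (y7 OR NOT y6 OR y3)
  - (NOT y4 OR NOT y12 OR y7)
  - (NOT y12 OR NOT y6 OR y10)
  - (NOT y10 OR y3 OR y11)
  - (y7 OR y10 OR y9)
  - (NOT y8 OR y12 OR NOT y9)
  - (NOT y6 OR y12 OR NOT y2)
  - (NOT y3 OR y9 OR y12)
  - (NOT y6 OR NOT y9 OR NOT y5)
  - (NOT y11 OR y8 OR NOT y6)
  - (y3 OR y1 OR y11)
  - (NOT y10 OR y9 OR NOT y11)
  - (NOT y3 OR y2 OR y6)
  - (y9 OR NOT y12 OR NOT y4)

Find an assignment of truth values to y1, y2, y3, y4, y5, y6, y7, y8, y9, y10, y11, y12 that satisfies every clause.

y7 occurs only positively in the remaining clauses — set y7 = True.
Branch on y1: take y1 = False.
Try y2 = True.
Branch on y3: take y3 = True.
The remaining clauses are satisfied by y4 = True, y5 = True, y6 = False, y8 = False, y9 = True, y10 = True, y11 = False, y12 = False.
Every clause has at least one true literal under this assignment.
Check each clause:
  1. (y3 OR y10 OR NOT y8) — NOT y8 is true.
  2. (y10 OR y9 OR NOT y11) — y9 is true.
  3. (y7 OR NOT y12 OR NOT y2) — NOT y12 is true.
  4. (y9 OR NOT y4 OR NOT y11) — y9 is true.
  5. (y10 OR NOT y11 OR NOT y5) — y10 is true.
  6. (y7 OR y10 OR NOT y9) — y10 is true.
  7. (NOT y10 OR NOT y11 OR NOT y2) — NOT y11 is true.
  8. (NOT y2 OR NOT y12 OR NOT y4) — NOT y12 is true.
  9. (NOT y6 OR y3 OR y7) — NOT y6 is true.
  10. (y7 OR NOT y12 OR NOT y4) — NOT y12 is true.
  11. (y10 OR NOT y12 OR NOT y6) — NOT y6 is true.
  12. (y11 OR NOT y10 OR y3) — y3 is true.
  13. (y10 OR y7 OR y9) — y9 is true.
  14. (NOT y8 OR y12 OR NOT y9) — NOT y8 is true.
  15. (NOT y2 OR NOT y6 OR y12) — NOT y6 is true.
  16. (y9 OR NOT y3 OR y12) — y9 is true.
  17. (NOT y9 OR NOT y6 OR NOT y5) — NOT y6 is true.
  18. (y8 OR NOT y11 OR NOT y6) — NOT y6 is true.
  19. (y3 OR y11 OR y1) — y3 is true.
  20. (NOT y11 OR NOT y10 OR y9) — y9 is true.
  21. (y2 OR NOT y3 OR y6) — y2 is true.
  22. (NOT y4 OR NOT y12 OR y9) — y9 is true.

y1 = 0  y2 = 1  y3 = 1  y4 = 1  y5 = 1  y6 = 0  y7 = 1  y8 = 0  y9 = 1  y10 = 1  y11 = 0  y12 = 0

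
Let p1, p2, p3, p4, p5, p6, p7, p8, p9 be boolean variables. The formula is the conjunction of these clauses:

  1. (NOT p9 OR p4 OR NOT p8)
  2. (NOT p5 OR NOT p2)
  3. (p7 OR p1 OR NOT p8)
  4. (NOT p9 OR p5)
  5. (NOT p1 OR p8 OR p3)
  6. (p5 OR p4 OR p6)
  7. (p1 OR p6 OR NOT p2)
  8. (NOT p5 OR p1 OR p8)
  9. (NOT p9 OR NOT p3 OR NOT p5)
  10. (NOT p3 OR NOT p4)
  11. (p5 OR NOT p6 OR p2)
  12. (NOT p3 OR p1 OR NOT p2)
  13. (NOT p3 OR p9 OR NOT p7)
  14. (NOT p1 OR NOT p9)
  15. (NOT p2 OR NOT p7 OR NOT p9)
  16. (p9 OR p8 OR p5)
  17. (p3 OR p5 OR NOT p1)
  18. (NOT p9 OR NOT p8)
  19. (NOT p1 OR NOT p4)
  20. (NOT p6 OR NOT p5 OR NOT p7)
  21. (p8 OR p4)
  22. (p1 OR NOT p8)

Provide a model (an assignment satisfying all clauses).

Set p1 = True and propagate.
  then p9 is forced to False.
  then p4 is forced to False.
  then p8 is forced to True.
Set p2 = False and propagate.
Try p3 = False.
  then p5 is forced to True.
The remaining clauses are satisfied by p6 = False, p7 = True.
Every clause has at least one true literal under this assignment.
Check each clause:
  1. (p4 OR NOT p8 OR NOT p9) — NOT p9 is true.
  2. (NOT p5 OR NOT p2) — NOT p2 is true.
  3. (p1 OR NOT p8 OR p7) — p1 is true.
  4. (NOT p9 OR p5) — p5 is true.
  5. (p3 OR NOT p1 OR p8) — p8 is true.
  6. (p6 OR p4 OR p5) — p5 is true.
  7. (p6 OR p1 OR NOT p2) — p1 is true.
  8. (NOT p5 OR p1 OR p8) — p8 is true.
  9. (NOT p5 OR NOT p9 OR NOT p3) — NOT p3 is true.
  10. (NOT p3 OR NOT p4) — NOT p4 is true.
  11. (NOT p6 OR p2 OR p5) — NOT p6 is true.
  12. (NOT p2 OR NOT p3 OR p1) — p1 is true.
  13. (NOT p3 OR NOT p7 OR p9) — NOT p3 is true.
  14. (NOT p1 OR NOT p9) — NOT p9 is true.
  15. (NOT p9 OR NOT p2 OR NOT p7) — NOT p2 is true.
  16. (p8 OR p9 OR p5) — p8 is true.
  17. (NOT p1 OR p3 OR p5) — p5 is true.
  18. (NOT p9 OR NOT p8) — NOT p9 is true.
  19. (NOT p1 OR NOT p4) — NOT p4 is true.
  20. (NOT p5 OR NOT p6 OR NOT p7) — NOT p6 is true.
  21. (p4 OR p8) — p8 is true.
  22. (NOT p8 OR p1) — p1 is true.

p1=T  p2=F  p3=F  p4=F  p5=T  p6=F  p7=T  p8=T  p9=F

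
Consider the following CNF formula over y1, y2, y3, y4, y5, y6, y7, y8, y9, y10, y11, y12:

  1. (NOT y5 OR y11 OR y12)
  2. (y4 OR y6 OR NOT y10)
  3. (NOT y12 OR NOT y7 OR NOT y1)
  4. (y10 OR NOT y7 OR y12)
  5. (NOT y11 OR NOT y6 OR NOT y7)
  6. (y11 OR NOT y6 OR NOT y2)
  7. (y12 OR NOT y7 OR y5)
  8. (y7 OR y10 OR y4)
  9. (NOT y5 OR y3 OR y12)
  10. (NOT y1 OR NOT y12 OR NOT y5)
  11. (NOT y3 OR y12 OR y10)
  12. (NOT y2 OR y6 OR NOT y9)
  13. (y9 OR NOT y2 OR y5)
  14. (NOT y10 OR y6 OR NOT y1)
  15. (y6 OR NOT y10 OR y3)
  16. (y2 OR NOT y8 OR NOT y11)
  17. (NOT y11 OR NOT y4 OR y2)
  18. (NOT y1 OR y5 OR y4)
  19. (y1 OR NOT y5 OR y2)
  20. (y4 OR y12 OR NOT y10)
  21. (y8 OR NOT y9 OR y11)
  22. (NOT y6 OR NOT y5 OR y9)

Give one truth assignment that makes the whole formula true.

y1 = F, y2 = F, y3 = T, y4 = F, y5 = F, y6 = T, y7 = F, y8 = F, y9 = F, y10 = T, y11 = T, y12 = T

Try y1 = False.
Branch on y2: take y2 = False.
  then y5 is forced to False.
Try y3 = True.
For the remaining variables, y4 = False, y6 = True, y7 = False, y8 = False, y9 = False, y10 = True, y11 = True, y12 = True works.
Every clause has at least one true literal under this assignment.
Check each clause:
  1. (y12 OR y11 OR NOT y5) — y11 is true.
  2. (y4 OR y6 OR NOT y10) — y6 is true.
  3. (NOT y7 OR NOT y1 OR NOT y12) — NOT y7 is true.
  4. (NOT y7 OR y10 OR y12) — NOT y7 is true.
  5. (NOT y11 OR NOT y6 OR NOT y7) — NOT y7 is true.
  6. (y11 OR NOT y2 OR NOT y6) — y11 is true.
  7. (y5 OR y12 OR NOT y7) — NOT y7 is true.
  8. (y7 OR y10 OR y4) — y10 is true.
  9. (y12 OR y3 OR NOT y5) — y3 is true.
  10. (NOT y5 OR NOT y12 OR NOT y1) — NOT y5 is true.
  11. (NOT y3 OR y10 OR y12) — y10 is true.
  12. (NOT y2 OR y6 OR NOT y9) — NOT y2 is true.
  13. (y9 OR NOT y2 OR y5) — NOT y2 is true.
  14. (y6 OR NOT y1 OR NOT y10) — NOT y1 is true.
  15. (NOT y10 OR y3 OR y6) — y3 is true.
  16. (y2 OR NOT y8 OR NOT y11) — NOT y8 is true.
  17. (NOT y4 OR y2 OR NOT y11) — NOT y4 is true.
  18. (NOT y1 OR y5 OR y4) — NOT y1 is true.
  19. (y2 OR NOT y5 OR y1) — NOT y5 is true.
  20. (NOT y10 OR y4 OR y12) — y12 is true.
  21. (NOT y9 OR y11 OR y8) — y11 is true.
  22. (NOT y5 OR y9 OR NOT y6) — NOT y5 is true.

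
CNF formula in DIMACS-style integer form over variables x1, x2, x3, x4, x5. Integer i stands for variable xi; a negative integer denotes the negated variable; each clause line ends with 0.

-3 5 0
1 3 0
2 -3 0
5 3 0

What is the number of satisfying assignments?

8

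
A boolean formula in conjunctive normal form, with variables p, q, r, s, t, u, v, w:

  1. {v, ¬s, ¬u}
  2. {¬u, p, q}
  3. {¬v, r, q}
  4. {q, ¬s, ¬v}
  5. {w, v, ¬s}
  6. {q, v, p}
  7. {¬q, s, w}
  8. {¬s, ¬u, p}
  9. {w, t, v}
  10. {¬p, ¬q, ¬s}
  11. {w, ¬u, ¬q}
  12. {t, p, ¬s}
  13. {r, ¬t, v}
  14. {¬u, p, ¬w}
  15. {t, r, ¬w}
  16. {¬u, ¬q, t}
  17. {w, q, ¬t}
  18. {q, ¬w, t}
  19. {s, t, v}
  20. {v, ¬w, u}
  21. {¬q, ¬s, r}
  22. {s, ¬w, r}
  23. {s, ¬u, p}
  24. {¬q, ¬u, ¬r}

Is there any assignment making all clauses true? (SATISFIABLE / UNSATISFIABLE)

SATISFIABLE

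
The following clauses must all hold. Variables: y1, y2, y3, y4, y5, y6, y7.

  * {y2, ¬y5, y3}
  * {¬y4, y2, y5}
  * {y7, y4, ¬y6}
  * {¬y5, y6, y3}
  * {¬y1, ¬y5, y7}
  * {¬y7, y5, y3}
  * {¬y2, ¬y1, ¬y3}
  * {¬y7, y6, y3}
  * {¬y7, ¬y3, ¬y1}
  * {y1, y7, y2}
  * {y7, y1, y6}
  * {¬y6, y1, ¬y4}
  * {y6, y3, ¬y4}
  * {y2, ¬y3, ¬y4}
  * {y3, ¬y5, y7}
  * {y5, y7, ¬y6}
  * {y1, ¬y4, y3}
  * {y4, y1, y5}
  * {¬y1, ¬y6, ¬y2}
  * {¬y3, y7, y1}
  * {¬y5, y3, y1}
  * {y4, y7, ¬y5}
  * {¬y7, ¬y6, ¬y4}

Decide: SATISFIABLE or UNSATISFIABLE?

Try y1 = False.
For the remaining variables, y2 = True, y3 = True, y4 = False, y5 = True, y6 = False, y7 = True works.
So y1=False, y2=True, y3=True, y4=False, y5=True, y6=False, y7=True is a satisfying assignment.

SATISFIABLE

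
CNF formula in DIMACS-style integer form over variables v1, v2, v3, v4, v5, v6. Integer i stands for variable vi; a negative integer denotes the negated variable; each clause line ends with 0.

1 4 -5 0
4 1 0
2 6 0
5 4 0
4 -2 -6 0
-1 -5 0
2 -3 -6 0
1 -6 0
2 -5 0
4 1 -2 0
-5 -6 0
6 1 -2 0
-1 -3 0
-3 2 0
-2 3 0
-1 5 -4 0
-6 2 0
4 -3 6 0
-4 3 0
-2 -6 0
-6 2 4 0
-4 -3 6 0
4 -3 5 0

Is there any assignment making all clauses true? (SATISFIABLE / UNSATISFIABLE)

v2 = True:
  propagation gives v3=True, v1=False, v4=True, v6=False; an empty clause results — contradiction.
v2 = False:
  propagation gives v6=True; an empty clause results — contradiction.
Every branch closes, so no satisfying assignment exists.

UNSATISFIABLE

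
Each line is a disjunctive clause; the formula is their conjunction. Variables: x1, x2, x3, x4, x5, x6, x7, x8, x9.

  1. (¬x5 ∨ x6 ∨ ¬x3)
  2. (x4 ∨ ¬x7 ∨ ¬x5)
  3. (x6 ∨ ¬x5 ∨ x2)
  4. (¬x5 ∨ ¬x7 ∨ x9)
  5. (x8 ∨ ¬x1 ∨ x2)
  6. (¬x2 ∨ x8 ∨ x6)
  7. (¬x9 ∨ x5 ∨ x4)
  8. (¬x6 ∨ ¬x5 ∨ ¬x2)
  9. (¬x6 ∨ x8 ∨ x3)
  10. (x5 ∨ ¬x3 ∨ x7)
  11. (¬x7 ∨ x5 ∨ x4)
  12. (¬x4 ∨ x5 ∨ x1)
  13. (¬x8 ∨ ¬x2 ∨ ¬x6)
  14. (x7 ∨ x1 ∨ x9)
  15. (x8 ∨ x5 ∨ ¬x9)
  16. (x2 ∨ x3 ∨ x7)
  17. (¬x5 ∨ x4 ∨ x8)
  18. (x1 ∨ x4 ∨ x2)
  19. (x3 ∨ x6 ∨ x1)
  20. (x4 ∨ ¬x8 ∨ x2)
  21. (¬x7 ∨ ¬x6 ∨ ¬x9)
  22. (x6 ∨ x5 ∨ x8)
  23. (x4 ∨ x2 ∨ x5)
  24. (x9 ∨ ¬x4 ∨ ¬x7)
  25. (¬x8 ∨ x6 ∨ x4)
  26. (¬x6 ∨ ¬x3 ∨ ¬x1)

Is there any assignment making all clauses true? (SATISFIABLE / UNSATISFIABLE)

Set x1 = True and propagate.
Try x2 = True.
Try x3 = False.
For the remaining variables, x4 = True, x5 = True, x6 = False, x7 = False, x8 = True, x9 = False works.
Every clause has at least one true literal under this assignment.
So x1 = 1, x2 = 1, x3 = 0, x4 = 1, x5 = 1, x6 = 0, x7 = 0, x8 = 1, x9 = 0 is a satisfying assignment.

SATISFIABLE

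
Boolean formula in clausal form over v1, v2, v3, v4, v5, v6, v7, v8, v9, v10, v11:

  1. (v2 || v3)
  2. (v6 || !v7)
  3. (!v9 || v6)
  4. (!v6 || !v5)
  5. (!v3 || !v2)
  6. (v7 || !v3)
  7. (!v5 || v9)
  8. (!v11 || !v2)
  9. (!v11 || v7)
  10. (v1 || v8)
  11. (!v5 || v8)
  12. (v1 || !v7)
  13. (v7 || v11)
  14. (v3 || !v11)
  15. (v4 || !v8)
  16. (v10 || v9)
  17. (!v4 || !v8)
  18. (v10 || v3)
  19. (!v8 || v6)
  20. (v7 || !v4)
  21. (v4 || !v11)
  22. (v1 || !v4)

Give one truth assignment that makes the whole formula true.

v1=True, v2=True, v3=False, v4=False, v5=False, v6=True, v7=True, v8=False, v9=True, v10=True, v11=False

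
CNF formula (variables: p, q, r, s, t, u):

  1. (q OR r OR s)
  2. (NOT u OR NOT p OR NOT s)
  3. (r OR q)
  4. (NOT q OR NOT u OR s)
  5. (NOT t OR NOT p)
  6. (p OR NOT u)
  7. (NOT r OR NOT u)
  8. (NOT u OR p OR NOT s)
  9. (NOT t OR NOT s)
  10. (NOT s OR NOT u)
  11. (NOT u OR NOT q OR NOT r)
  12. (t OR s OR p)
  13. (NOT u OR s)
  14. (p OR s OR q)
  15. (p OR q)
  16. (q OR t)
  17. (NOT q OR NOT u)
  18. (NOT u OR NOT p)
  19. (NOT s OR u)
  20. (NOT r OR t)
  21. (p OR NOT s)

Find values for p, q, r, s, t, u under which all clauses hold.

p = T, q = T, r = F, s = F, t = F, u = F

Check each clause:
  1. (q OR s OR r) — q is true.
  2. (NOT p OR NOT s OR NOT u) — NOT u is true.
  3. (q OR r) — q is true.
  4. (s OR NOT q OR NOT u) — NOT u is true.
  5. (NOT t OR NOT p) — NOT t is true.
  6. (p OR NOT u) — p is true.
  7. (NOT r OR NOT u) — NOT u is true.
  8. (p OR NOT u OR NOT s) — p is true.
  9. (NOT t OR NOT s) — NOT t is true.
  10. (NOT u OR NOT s) — NOT u is true.
  11. (NOT u OR NOT q OR NOT r) — NOT u is true.
  12. (s OR t OR p) — p is true.
  13. (s OR NOT u) — NOT u is true.
  14. (q OR p OR s) — p is true.
  15. (p OR q) — p is true.
  16. (q OR t) — q is true.
  17. (NOT u OR NOT q) — NOT u is true.
  18. (NOT p OR NOT u) — NOT u is true.
  19. (NOT s OR u) — NOT s is true.
  20. (NOT r OR t) — NOT r is true.
  21. (NOT s OR p) — p is true.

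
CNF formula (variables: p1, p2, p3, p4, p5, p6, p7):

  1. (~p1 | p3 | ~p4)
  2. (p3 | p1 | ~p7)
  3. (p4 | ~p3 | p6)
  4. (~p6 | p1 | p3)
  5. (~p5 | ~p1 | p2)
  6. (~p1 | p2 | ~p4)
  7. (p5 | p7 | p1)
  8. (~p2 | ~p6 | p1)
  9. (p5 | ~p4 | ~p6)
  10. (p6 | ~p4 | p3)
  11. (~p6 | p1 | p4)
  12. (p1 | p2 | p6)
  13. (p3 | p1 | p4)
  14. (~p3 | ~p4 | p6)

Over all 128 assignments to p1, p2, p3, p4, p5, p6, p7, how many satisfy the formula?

22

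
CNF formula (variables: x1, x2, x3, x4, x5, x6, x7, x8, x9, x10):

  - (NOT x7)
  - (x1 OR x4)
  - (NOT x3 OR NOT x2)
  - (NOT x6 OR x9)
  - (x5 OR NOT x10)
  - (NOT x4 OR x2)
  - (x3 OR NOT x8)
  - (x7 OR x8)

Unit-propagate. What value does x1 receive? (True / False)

(NOT x7) stands alone — x7 = False.
(x8 OR x7) with x7 = False leaves only x8, so x8 = True.
(NOT x8 OR x3): since x8 = True, the clause reduces to (x3). x3 = True.
From (NOT x3 OR NOT x2) and x3 = True: x2 = False.
(NOT x4 OR x2): since x2 = False, the clause reduces to (NOT x4). x4 = False.
(x1 OR x4): since x4 = False, the clause reduces to (x1). x1 = True.

True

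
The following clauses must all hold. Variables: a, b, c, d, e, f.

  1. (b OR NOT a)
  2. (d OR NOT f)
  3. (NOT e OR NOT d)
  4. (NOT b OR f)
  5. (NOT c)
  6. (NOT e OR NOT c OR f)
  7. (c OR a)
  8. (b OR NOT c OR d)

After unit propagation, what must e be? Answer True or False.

(NOT c) stands alone — c = False.
In (a OR c), c is now false; a must hold, so a = True.
From (NOT a OR b) and a = True: b = True.
From (f OR NOT b) and b = True: f = True.
In (NOT f OR d), NOT f is now false; d must hold, so d = True.
From (NOT d OR NOT e) and d = True: e = False.

False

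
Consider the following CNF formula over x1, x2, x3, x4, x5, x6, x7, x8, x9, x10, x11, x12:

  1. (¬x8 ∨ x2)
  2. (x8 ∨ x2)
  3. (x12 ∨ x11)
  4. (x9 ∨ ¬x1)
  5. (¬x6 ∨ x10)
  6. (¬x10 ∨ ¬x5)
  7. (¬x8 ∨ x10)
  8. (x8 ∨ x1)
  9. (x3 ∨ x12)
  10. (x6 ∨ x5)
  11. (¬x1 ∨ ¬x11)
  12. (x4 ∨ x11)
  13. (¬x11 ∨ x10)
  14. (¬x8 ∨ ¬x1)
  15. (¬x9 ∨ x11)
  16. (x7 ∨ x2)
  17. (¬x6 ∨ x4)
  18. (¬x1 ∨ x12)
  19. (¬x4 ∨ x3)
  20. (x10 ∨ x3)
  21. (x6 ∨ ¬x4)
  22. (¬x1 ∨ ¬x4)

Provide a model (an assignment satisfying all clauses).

x1 = F, x2 = T, x3 = T, x4 = T, x5 = F, x6 = T, x7 = F, x8 = T, x9 = F, x10 = T, x11 = F, x12 = T

Check each clause:
  1. (¬x8 ∨ x2) — x2 is true.
  2. (x2 ∨ x8) — x8 is true.
  3. (x11 ∨ x12) — x12 is true.
  4. (¬x1 ∨ x9) — ¬x1 is true.
  5. (¬x6 ∨ x10) — x10 is true.
  6. (¬x10 ∨ ¬x5) — ¬x5 is true.
  7. (¬x8 ∨ x10) — x10 is true.
  8. (x1 ∨ x8) — x8 is true.
  9. (x12 ∨ x3) — x3 is true.
  10. (x6 ∨ x5) — x6 is true.
  11. (¬x1 ∨ ¬x11) — ¬x11 is true.
  12. (x11 ∨ x4) — x4 is true.
  13. (¬x11 ∨ x10) — x10 is true.
  14. (¬x1 ∨ ¬x8) — ¬x1 is true.
  15. (¬x9 ∨ x11) — ¬x9 is true.
  16. (x7 ∨ x2) — x2 is true.
  17. (x4 ∨ ¬x6) — x4 is true.
  18. (x12 ∨ ¬x1) — x12 is true.
  19. (x3 ∨ ¬x4) — x3 is true.
  20. (x10 ∨ x3) — x10 is true.
  21. (x6 ∨ ¬x4) — x6 is true.
  22. (¬x4 ∨ ¬x1) — ¬x1 is true.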